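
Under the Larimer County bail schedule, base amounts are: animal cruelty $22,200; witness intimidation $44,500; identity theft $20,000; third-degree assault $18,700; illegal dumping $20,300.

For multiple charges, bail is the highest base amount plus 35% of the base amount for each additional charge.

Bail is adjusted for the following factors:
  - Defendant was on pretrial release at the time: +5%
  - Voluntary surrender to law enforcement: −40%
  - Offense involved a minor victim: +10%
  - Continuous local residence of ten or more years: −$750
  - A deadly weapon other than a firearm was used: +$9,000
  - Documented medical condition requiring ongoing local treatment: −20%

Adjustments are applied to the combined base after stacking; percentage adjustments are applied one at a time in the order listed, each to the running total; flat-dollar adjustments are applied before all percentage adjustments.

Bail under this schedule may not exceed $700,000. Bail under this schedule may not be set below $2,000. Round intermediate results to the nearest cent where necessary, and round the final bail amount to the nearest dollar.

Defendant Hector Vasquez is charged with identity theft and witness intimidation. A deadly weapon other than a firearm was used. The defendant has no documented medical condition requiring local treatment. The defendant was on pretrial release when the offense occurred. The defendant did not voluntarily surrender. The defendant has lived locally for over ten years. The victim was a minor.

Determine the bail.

$69,011

Base amounts from the schedule: identity theft $20,000; witness intimidation $44,500.
Stacking rule: highest base plus 35% of each additional charge. Highest is witness intimidation at $44,500. Additional: $20,000 × 35% = $7,000. Combined base = $44,500 + $7,000 = $51,500.
Continuous local residence of ten or more years (−$750 flat): $51,500 − $750 = $50,750.
A deadly weapon other than a firearm was used (+$9,000 flat): $50,750 + $9,000 = $59,750.
Defendant was on pretrial release at the time (+5%): $59,750 × 1.05 = $62,737.50.
Offense involved a minor victim (+10%): $62,737.50 × 1.1 = $69,011.25.
$69,011.25 is within the $700,000 maximum.
$69,011.25 is at or above the $2,000 minimum.
Rounded to the nearest dollar: $69,011.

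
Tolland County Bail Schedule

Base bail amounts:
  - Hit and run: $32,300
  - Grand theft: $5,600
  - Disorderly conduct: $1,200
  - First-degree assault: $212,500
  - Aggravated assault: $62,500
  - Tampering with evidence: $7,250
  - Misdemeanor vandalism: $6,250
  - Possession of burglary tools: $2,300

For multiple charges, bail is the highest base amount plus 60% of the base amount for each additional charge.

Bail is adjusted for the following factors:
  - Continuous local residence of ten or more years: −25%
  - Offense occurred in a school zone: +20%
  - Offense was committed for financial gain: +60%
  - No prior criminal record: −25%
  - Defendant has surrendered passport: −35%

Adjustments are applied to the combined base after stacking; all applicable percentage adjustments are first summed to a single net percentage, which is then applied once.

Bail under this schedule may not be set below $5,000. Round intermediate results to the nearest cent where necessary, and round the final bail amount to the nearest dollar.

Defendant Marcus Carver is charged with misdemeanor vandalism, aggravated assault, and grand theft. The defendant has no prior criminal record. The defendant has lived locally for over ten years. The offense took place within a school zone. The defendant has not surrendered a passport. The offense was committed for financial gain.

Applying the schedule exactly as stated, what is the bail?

$90,493

Base amounts from the schedule: misdemeanor vandalism $6,250; aggravated assault $62,500; grand theft $5,600.
Stacking rule: highest base plus 60% of each additional charge. Highest is aggravated assault at $62,500. Additional: $6,250 × 60% = $3,750; $5,600 × 60% = $3,360. Combined base = $62,500 + $7,110 = $69,610.
Net percentage adjustment: −25% +20% +60% −25% = +30%. $69,610 × 1.3 = $90,493.
$90,493 is at or above the $5,000 minimum.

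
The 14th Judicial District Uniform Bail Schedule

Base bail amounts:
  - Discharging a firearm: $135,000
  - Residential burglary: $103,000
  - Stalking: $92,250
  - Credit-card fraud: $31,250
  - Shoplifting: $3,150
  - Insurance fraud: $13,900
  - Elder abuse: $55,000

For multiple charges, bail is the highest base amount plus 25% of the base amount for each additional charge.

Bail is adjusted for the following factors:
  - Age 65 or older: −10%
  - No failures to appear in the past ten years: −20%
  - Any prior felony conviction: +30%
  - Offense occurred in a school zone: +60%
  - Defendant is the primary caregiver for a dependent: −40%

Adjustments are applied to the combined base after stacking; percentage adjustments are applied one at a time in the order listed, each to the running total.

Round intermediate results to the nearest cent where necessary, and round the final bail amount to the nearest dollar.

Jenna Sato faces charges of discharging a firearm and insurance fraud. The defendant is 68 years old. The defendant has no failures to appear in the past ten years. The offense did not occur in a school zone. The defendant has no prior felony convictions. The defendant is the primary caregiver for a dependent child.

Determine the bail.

$59,821

Base amounts from the schedule: discharging a firearm $135,000; insurance fraud $13,900.
Stacking rule: highest base plus 25% of each additional charge. Highest is discharging a firearm at $135,000. Additional: $13,900 × 25% = $3,475. Combined base = $135,000 + $3,475 = $138,475.
Age 65 or older (−10%): $138,475 × 0.9 = $124,627.50.
No failures to appear in the past ten years (−20%): $124,627.50 × 0.8 = $99,702.
Defendant is the primary caregiver for a dependent (−40%): $99,702 × 0.6 = $59,821.20.
Rounded to the nearest dollar: $59,821.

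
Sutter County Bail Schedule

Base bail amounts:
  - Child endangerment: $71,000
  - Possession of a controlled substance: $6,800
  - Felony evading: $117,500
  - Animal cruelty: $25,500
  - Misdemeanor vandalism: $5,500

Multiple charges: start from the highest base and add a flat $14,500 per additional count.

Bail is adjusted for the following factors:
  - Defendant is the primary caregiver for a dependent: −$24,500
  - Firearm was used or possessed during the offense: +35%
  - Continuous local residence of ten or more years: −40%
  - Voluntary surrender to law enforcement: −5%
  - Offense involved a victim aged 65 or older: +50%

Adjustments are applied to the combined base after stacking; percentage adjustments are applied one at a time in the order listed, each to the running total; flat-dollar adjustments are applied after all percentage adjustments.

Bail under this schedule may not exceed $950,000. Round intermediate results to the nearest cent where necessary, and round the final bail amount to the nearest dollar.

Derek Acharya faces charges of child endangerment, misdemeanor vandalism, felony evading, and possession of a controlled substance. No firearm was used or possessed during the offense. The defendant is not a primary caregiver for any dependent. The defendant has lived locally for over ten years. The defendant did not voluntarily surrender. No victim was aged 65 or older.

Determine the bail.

Base amounts from the schedule: child endangerment $71,000; misdemeanor vandalism $5,500; felony evading $117,500; possession of a controlled substance $6,800.
Stacking rule: highest base plus $14,500 per additional charge. Highest is felony evading at $117,500; 3 additional charges → +$43,500. Combined base = $161,000.
Continuous local residence of ten or more years (−40%): $161,000 × 0.6 = $96,600.
$96,600 is within the $950,000 maximum.

$96,600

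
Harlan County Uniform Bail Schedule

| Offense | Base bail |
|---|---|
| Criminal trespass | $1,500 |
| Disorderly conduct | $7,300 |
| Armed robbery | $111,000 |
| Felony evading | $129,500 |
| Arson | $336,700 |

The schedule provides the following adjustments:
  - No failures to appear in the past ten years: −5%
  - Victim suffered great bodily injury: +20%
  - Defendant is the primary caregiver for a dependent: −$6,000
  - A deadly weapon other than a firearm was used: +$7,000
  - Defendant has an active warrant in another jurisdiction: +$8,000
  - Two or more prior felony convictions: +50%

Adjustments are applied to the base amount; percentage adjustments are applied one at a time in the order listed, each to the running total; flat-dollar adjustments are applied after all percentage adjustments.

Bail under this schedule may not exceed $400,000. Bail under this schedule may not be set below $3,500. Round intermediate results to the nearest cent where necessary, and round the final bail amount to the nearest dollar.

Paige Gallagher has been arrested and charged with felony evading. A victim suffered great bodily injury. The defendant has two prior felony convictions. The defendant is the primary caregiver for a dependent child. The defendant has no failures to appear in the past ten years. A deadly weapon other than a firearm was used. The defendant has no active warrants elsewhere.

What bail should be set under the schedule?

Base amounts from the schedule: felony evading $129,500.
Single charge. Combined base = $129,500.
No failures to appear in the past ten years (−5%): $129,500 × 0.95 = $123,025.
Victim suffered great bodily injury (+20%): $123,025 × 1.2 = $147,630.
Two or more prior felony convictions (+50%): $147,630 × 1.5 = $221,445.
Defendant is the primary caregiver for a dependent (−$6,000 flat): $221,445 − $6,000 = $215,445.
A deadly weapon other than a firearm was used (+$7,000 flat): $215,445 + $7,000 = $222,445.
$222,445 is within the $400,000 maximum.
$222,445 is at or above the $3,500 minimum.

$222,445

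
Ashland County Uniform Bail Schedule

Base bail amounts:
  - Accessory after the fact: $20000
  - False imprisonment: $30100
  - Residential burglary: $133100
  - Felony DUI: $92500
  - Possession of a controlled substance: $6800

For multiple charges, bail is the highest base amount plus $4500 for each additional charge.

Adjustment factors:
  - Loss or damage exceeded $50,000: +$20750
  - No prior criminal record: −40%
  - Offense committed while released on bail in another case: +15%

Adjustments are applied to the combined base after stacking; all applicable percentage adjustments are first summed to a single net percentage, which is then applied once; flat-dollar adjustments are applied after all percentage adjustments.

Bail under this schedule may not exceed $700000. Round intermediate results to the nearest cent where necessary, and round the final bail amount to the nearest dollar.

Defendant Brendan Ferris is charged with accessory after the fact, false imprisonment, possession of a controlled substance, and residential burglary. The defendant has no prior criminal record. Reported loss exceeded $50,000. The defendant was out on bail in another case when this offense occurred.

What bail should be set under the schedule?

Base amounts from the schedule: accessory after the fact $20000; false imprisonment $30100; possession of a controlled substance $6800; residential burglary $133100.
Stacking rule: highest base plus $4500 per additional charge. Highest is residential burglary at $133100; 3 additional charges → +$13500. Combined base = $146600.
Net percentage adjustment: −40% +15% = −25%. $146600 × 0.75 = $109950.
Loss or damage exceeded $50,000 (+$20750 flat): $109950 + $20750 = $130700.
$130700 is within the $700000 maximum.

$130700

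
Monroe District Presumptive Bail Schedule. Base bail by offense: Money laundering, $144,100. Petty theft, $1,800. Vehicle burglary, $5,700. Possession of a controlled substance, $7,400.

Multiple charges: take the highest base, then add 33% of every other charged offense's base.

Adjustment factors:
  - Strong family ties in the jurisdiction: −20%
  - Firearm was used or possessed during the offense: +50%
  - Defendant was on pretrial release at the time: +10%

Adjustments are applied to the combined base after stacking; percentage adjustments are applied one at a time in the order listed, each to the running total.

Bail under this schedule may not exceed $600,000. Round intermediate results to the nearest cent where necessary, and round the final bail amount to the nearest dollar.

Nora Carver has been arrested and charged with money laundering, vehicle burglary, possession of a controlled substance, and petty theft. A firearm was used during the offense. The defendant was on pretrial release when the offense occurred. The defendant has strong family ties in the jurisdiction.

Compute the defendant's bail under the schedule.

$196,702

Base amounts from the schedule: money laundering $144,100; vehicle burglary $5,700; possession of a controlled substance $7,400; petty theft $1,800.
Stacking rule: highest base plus 33% of each additional charge. Highest is money laundering at $144,100. Additional: $5,700 × 33% = $1,881; $7,400 × 33% = $2,442; $1,800 × 33% = $594. Combined base = $144,100 + $4,917 = $149,017.
Strong family ties in the jurisdiction (−20%): $149,017 × 0.8 = $119,213.60.
Firearm was used or possessed during the offense (+50%): $119,213.60 × 1.5 = $178,820.40.
Defendant was on pretrial release at the time (+10%): $178,820.40 × 1.1 = $196,702.44.
$196,702.44 is within the $600,000 maximum.
Rounded to the nearest dollar: $196,702.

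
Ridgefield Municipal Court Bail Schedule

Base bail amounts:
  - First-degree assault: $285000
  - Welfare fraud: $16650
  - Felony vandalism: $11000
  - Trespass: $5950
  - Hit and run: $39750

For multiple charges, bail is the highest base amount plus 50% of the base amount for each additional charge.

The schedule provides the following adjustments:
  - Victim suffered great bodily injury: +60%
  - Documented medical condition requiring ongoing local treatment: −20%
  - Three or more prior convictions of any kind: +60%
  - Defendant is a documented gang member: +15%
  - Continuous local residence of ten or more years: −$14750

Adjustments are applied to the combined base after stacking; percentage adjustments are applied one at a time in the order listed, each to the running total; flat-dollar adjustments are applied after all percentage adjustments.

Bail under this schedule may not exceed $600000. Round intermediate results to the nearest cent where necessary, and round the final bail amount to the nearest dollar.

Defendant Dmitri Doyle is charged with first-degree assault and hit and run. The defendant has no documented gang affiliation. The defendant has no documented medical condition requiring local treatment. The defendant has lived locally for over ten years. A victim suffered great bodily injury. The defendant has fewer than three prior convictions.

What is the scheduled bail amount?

$473050

Base amounts from the schedule: first-degree assault $285000; hit and run $39750.
Stacking rule: highest base plus 50% of each additional charge. Highest is first-degree assault at $285000. Additional: $39750 × 50% = $19875. Combined base = $285000 + $19875 = $304875.
Victim suffered great bodily injury (+60%): $304875 × 1.6 = $487800.
Continuous local residence of ten or more years (−$14750 flat): $487800 − $14750 = $473050.
$473050 is within the $600000 maximum.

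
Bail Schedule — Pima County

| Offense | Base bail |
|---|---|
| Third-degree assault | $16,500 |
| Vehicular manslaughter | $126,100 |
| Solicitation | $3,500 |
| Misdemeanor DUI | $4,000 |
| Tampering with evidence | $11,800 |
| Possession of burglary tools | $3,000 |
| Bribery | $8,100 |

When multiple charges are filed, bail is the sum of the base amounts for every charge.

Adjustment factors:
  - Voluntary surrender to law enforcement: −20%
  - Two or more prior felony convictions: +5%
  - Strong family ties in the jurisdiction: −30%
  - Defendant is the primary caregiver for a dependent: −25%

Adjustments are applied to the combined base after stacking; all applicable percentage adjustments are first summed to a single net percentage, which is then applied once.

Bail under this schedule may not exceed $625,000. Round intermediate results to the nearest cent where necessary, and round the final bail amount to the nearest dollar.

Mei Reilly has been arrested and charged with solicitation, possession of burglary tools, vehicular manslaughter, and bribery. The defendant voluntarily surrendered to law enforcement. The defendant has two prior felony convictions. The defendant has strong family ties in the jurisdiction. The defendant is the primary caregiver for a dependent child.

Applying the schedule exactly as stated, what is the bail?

$42,210

Base amounts from the schedule: solicitation $3,500; possession of burglary tools $3,000; vehicular manslaughter $126,100; bribery $8,100.
Stacking rule: sum of all bases. $3,500 + $3,000 + $126,100 + $8,100 = $140,700.
Net percentage adjustment: −20% +5% −30% −25% = −70%. $140,700 × 0.3 = $42,210.
$42,210 is within the $625,000 maximum.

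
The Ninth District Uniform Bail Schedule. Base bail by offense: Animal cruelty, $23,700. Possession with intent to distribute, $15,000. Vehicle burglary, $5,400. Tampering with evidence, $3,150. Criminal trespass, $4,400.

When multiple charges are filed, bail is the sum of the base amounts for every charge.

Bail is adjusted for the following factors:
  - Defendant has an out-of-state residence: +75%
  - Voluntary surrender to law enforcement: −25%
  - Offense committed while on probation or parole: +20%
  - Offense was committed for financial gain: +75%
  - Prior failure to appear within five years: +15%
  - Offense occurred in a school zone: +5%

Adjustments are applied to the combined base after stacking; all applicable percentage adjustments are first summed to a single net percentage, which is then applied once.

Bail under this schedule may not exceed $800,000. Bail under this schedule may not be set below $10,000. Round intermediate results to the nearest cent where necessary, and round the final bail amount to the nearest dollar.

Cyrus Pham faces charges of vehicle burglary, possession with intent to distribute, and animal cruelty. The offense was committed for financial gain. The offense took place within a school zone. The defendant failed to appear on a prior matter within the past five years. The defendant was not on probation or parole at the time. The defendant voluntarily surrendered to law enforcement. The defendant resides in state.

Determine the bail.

Base amounts from the schedule: vehicle burglary $5,400; possession with intent to distribute $15,000; animal cruelty $23,700.
Stacking rule: sum of all bases. $5,400 + $15,000 + $23,700 = $44,100.
Net percentage adjustment: −25% +75% +15% +5% = +70%. $44,100 × 1.7 = $74,970.
$74,970 is within the $800,000 maximum.
$74,970 is at or above the $10,000 minimum.

$74,970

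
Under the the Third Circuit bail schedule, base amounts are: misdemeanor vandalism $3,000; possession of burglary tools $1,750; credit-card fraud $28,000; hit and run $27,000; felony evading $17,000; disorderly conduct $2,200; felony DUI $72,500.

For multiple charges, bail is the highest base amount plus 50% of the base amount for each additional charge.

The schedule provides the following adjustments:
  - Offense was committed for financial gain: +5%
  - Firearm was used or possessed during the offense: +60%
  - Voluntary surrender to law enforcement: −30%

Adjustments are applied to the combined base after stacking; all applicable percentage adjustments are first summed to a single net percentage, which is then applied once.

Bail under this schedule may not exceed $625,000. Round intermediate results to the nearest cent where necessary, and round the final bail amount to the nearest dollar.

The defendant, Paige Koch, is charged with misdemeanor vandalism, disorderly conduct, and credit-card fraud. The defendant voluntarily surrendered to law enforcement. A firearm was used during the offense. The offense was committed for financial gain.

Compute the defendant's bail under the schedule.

$41,310

Base amounts from the schedule: misdemeanor vandalism $3,000; disorderly conduct $2,200; credit-card fraud $28,000.
Stacking rule: highest base plus 50% of each additional charge. Highest is credit-card fraud at $28,000. Additional: $3,000 × 50% = $1,500; $2,200 × 50% = $1,100. Combined base = $28,000 + $2,600 = $30,600.
Net percentage adjustment: +5% +60% −30% = +35%. $30,600 × 1.35 = $41,310.
$41,310 is within the $625,000 maximum.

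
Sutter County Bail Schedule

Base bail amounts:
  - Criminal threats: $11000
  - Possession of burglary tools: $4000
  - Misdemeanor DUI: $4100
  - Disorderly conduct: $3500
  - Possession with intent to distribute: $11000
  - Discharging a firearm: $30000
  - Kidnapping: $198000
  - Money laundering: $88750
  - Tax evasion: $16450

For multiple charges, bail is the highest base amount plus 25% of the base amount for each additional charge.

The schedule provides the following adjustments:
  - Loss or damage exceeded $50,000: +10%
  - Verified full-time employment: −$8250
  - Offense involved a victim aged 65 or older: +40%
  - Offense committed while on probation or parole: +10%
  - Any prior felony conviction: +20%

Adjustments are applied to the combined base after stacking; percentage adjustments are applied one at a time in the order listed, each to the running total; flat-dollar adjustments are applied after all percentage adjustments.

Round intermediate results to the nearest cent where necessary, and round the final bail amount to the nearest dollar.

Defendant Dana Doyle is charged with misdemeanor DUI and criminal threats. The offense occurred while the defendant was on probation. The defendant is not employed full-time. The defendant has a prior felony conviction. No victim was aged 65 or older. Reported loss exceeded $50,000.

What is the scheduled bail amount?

$17460

Base amounts from the schedule: misdemeanor DUI $4100; criminal threats $11000.
Stacking rule: highest base plus 25% of each additional charge. Highest is criminal threats at $11000. Additional: $4100 × 25% = $1025. Combined base = $11000 + $1025 = $12025.
Loss or damage exceeded $50,000 (+10%): $12025 × 1.1 = $13227.50.
Offense committed while on probation or parole (+10%): $13227.50 × 1.1 = $14550.25.
Any prior felony conviction (+20%): $14550.25 × 1.2 = $17460.30.
Rounded to the nearest dollar: $17460.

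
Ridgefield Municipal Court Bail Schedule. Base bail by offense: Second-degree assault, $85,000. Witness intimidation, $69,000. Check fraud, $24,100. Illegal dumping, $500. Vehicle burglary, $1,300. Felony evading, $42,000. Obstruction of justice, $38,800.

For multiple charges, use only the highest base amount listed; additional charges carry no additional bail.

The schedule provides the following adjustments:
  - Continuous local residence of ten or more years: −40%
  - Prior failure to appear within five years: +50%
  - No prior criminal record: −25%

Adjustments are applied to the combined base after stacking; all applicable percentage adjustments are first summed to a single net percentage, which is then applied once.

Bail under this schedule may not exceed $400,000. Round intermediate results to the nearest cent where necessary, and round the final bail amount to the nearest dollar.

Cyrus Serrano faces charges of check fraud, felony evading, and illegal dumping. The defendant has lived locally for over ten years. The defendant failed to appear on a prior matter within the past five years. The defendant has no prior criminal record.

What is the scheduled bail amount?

Base amounts from the schedule: check fraud $24,100; felony evading $42,000; illegal dumping $500.
Stacking rule: use the highest base only. Highest is felony evading at $42,000. Combined base = $42,000.
Net percentage adjustment: −40% +50% −25% = −15%. $42,000 × 0.85 = $35,700.
$35,700 is within the $400,000 maximum.

$35,700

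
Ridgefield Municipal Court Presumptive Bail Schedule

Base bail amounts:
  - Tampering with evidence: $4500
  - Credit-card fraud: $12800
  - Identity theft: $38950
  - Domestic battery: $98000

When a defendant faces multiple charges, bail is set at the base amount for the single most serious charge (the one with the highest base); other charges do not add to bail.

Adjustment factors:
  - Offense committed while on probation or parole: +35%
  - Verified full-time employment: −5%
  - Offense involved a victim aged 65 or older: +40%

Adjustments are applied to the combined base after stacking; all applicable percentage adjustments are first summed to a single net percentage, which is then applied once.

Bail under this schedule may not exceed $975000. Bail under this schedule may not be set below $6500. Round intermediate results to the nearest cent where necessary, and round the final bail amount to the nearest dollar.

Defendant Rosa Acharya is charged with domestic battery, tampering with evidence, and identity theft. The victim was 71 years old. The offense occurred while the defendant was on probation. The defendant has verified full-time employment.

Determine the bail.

Base amounts from the schedule: domestic battery $98000; tampering with evidence $4500; identity theft $38950.
Stacking rule: use the highest base only. Highest is domestic battery at $98000. Combined base = $98000.
Net percentage adjustment: +35% −5% +40% = +70%. $98000 × 1.7 = $166600.
$166600 is within the $975000 maximum.
$166600 is at or above the $6500 minimum.

$166600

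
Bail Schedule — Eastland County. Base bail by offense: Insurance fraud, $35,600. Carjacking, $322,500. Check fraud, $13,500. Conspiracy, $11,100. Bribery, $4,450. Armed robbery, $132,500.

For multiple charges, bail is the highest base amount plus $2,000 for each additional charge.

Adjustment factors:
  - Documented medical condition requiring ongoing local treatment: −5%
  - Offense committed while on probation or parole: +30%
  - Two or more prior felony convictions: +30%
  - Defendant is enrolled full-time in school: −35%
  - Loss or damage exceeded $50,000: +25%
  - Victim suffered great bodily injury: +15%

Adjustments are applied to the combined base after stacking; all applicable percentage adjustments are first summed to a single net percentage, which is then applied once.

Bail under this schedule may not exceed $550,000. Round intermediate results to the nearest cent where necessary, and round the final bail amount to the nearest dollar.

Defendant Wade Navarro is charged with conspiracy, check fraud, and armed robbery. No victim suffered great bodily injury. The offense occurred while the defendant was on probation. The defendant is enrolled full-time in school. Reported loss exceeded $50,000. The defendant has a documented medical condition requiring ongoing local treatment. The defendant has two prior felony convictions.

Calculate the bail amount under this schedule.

$197,925

Base amounts from the schedule: conspiracy $11,100; check fraud $13,500; armed robbery $132,500.
Stacking rule: highest base plus $2,000 per additional charge. Highest is armed robbery at $132,500; 2 additional charges → +$4,000. Combined base = $136,500.
Net percentage adjustment: −5% +30% +30% −35% +25% = +45%. $136,500 × 1.45 = $197,925.
$197,925 is within the $550,000 maximum.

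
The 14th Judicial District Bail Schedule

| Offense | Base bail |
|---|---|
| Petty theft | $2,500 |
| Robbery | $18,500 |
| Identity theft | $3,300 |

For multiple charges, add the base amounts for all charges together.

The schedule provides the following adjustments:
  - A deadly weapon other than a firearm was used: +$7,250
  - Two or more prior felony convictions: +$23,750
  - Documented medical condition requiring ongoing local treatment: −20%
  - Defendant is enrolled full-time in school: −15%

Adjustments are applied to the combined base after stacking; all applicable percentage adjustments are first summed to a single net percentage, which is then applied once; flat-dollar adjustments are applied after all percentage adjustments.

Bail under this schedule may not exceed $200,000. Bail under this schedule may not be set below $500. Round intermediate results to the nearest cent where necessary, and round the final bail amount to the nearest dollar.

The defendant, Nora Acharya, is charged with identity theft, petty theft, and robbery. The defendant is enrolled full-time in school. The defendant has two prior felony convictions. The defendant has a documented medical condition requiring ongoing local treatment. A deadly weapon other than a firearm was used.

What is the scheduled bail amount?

Base amounts from the schedule: identity theft $3,300; petty theft $2,500; robbery $18,500.
Stacking rule: sum of all bases. $3,300 + $2,500 + $18,500 = $24,300.
Net percentage adjustment: −20% −15% = −35%. $24,300 × 0.65 = $15,795.
A deadly weapon other than a firearm was used (+$7,250 flat): $15,795 + $7,250 = $23,045.
Two or more prior felony convictions (+$23,750 flat): $23,045 + $23,750 = $46,795.
$46,795 is within the $200,000 maximum.
$46,795 is at or above the $500 minimum.

$46,795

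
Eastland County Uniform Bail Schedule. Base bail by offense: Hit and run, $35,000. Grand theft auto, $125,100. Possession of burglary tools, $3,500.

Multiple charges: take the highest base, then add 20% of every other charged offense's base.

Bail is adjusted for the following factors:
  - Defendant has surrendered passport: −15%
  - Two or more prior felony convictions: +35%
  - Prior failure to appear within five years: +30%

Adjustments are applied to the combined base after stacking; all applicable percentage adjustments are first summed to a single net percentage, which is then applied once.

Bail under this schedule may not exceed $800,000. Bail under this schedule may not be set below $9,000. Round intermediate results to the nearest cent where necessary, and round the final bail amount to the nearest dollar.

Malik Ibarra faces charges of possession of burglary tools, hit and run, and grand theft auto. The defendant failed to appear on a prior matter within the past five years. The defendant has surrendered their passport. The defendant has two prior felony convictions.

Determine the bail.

Base amounts from the schedule: possession of burglary tools $3,500; hit and run $35,000; grand theft auto $125,100.
Stacking rule: highest base plus 20% of each additional charge. Highest is grand theft auto at $125,100. Additional: $3,500 × 20% = $700; $35,000 × 20% = $7,000. Combined base = $125,100 + $7,700 = $132,800.
Net percentage adjustment: −15% +35% +30% = +50%. $132,800 × 1.5 = $199,200.
$199,200 is within the $800,000 maximum.
$199,200 is at or above the $9,000 minimum.

$199,200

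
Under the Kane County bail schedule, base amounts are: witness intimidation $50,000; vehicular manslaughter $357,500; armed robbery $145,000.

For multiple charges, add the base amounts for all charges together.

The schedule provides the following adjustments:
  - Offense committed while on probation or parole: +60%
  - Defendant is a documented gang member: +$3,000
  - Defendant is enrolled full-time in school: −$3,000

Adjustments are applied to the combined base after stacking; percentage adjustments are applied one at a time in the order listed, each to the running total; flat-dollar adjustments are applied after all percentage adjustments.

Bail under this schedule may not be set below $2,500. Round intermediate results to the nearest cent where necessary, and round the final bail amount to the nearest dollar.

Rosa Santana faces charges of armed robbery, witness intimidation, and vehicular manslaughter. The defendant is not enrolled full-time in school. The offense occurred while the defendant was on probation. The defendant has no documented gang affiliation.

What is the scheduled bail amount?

$884,000

Base amounts from the schedule: armed robbery $145,000; witness intimidation $50,000; vehicular manslaughter $357,500.
Stacking rule: sum of all bases. $145,000 + $50,000 + $357,500 = $552,500.
Offense committed while on probation or parole (+60%): $552,500 × 1.6 = $884,000.
$884,000 is at or above the $2,500 minimum.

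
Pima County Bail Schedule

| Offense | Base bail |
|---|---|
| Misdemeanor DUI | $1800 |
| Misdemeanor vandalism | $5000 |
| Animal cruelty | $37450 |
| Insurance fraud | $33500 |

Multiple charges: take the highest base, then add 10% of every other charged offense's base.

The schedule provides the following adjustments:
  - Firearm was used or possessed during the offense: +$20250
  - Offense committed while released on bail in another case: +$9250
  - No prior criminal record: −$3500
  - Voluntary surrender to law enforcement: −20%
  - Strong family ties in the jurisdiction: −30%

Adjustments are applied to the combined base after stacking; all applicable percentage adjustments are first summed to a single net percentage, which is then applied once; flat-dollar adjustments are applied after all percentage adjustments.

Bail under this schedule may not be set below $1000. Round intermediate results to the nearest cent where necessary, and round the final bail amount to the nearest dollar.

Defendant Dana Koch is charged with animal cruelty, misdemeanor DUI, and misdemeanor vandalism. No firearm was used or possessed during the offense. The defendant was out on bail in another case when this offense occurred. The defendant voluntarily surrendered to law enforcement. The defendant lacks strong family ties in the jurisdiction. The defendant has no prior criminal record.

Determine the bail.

$36254

Base amounts from the schedule: animal cruelty $37450; misdemeanor DUI $1800; misdemeanor vandalism $5000.
Stacking rule: highest base plus 10% of each additional charge. Highest is animal cruelty at $37450. Additional: $1800 × 10% = $180; $5000 × 10% = $500. Combined base = $37450 + $680 = $38130.
Voluntary surrender to law enforcement (−20%): $38130 × 0.8 = $30504.
Offense committed while released on bail in another case (+$9250 flat): $30504 + $9250 = $39754.
No prior criminal record (−$3500 flat): $39754 − $3500 = $36254.
$36254 is at or above the $1000 minimum.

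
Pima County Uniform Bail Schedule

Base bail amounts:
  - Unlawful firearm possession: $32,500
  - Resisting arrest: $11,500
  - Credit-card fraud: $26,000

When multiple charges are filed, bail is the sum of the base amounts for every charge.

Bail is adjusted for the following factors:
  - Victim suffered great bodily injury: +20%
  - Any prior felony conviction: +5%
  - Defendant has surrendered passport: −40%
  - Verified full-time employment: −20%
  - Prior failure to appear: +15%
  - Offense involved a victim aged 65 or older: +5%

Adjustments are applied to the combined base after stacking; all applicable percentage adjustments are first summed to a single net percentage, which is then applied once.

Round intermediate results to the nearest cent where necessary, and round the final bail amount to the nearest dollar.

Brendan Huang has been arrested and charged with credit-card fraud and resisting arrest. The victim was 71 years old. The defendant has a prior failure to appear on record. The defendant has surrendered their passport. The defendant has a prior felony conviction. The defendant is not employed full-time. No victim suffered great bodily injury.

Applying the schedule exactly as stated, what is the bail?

Base amounts from the schedule: credit-card fraud $26,000; resisting arrest $11,500.
Stacking rule: sum of all bases. $26,000 + $11,500 = $37,500.
Net percentage adjustment: +5% −40% +15% +5% = −15%. $37,500 × 0.85 = $31,875.

$31,875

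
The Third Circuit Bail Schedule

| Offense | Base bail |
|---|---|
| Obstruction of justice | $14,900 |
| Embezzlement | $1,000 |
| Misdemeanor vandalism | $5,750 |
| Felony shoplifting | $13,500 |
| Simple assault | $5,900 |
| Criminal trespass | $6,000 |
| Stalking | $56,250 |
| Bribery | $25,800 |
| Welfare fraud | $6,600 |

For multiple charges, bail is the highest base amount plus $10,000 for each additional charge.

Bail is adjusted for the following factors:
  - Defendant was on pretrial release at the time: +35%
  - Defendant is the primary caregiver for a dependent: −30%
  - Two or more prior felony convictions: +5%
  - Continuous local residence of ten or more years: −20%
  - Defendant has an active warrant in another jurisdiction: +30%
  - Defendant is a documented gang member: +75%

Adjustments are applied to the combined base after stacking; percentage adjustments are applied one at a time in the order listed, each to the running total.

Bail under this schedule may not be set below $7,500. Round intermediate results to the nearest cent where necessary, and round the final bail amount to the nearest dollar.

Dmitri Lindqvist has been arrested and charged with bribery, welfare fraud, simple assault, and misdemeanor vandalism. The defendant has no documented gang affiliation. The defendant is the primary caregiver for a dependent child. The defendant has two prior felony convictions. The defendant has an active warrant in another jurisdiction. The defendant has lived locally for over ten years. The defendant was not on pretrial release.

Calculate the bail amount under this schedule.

$42,654

Base amounts from the schedule: bribery $25,800; welfare fraud $6,600; simple assault $5,900; misdemeanor vandalism $5,750.
Stacking rule: highest base plus $10,000 per additional charge. Highest is bribery at $25,800; 3 additional charges → +$30,000. Combined base = $55,800.
Defendant is the primary caregiver for a dependent (−30%): $55,800 × 0.7 = $39,060.
Two or more prior felony convictions (+5%): $39,060 × 1.05 = $41,013.
Continuous local residence of ten or more years (−20%): $41,013 × 0.8 = $32,810.40.
Defendant has an active warrant in another jurisdiction (+30%): $32,810.40 × 1.3 = $42,653.52.
$42,653.52 is at or above the $7,500 minimum.
Rounded to the nearest dollar: $42,654.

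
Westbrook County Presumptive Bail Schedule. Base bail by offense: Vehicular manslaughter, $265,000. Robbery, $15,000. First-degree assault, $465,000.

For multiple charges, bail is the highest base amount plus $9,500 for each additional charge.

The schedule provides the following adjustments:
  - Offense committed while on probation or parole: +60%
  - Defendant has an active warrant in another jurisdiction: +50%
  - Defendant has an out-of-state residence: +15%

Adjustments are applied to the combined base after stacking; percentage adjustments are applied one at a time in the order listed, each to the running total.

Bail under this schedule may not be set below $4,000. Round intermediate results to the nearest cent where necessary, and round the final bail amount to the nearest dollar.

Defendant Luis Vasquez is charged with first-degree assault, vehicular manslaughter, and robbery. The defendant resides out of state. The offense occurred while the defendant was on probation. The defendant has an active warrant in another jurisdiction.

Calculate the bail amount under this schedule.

$1,335,840

Base amounts from the schedule: first-degree assault $465,000; vehicular manslaughter $265,000; robbery $15,000.
Stacking rule: highest base plus $9,500 per additional charge. Highest is first-degree assault at $465,000; 2 additional charges → +$19,000. Combined base = $484,000.
Offense committed while on probation or parole (+60%): $484,000 × 1.6 = $774,400.
Defendant has an active warrant in another jurisdiction (+50%): $774,400 × 1.5 = $1,161,600.
Defendant has an out-of-state residence (+15%): $1,161,600 × 1.15 = $1,335,840.
$1,335,840 is at or above the $4,000 minimum.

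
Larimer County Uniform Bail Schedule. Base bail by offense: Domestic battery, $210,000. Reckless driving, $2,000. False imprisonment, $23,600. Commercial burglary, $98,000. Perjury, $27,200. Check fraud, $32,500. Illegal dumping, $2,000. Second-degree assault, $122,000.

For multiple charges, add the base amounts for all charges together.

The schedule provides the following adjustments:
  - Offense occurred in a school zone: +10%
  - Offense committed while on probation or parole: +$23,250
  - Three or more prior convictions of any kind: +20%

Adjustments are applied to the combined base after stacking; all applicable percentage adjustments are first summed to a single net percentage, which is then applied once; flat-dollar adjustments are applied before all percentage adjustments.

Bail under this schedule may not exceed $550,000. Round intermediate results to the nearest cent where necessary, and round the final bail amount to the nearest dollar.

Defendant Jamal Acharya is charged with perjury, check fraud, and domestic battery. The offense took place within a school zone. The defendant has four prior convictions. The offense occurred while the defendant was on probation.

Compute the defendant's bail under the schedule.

$380,835

Base amounts from the schedule: perjury $27,200; check fraud $32,500; domestic battery $210,000.
Stacking rule: sum of all bases. $27,200 + $32,500 + $210,000 = $269,700.
Offense committed while on probation or parole (+$23,250 flat): $269,700 + $23,250 = $292,950.
Net percentage adjustment: +10% +20% = +30%. $292,950 × 1.3 = $380,835.
$380,835 is within the $550,000 maximum.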